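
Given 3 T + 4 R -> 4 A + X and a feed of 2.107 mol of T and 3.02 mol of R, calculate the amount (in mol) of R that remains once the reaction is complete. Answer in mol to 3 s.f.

n(T) = 2.107 mol
n(R) = 3.020 mol
n/ν → T: 0.7023, R: 0.7550; T is limiting.
R consumed = (4/3) × 2.107 = 2.809 mol
R remaining = 3.020 − 2.809 = 0.2110 mol

0.211 mol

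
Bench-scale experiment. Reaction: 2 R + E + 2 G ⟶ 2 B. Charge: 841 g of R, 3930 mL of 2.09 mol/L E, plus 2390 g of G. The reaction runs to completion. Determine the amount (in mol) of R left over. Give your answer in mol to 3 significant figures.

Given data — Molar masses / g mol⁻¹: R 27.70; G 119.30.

n(R) = 841.0 / 27.70 = 30.36 mol
n(E) = 2.09 × 3930/1000 = 8.214 mol
n(G) = 2390 / 119.30 = 20.03 mol
n/ν for R = 30.36/2 = 15.18
n/ν for E = 8.214/1 = 8.214
n/ν for G = 20.03/2 = 10.02
Smallest n/ν is E → limiting reagent.
R consumed = (2/1) × 8.214 = 16.43 mol
R remaining = 30.36 − 16.43 = 13.93 mol

13.9 mol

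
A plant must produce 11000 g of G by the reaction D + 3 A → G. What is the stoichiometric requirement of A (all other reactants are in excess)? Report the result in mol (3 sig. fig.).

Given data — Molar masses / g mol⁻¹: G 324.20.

n(G) = 11000 / 324.20 = 33.93 mol
n(A) = (3/1) × 33.93 = 101.8 mol

102 mol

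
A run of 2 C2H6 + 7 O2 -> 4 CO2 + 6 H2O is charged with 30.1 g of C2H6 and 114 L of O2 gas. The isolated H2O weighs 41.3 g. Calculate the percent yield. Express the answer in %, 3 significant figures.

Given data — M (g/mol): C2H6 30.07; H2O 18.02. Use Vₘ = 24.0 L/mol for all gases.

n(C2H6) = 30.10 / 30.07 = 1.001 mol
n(O2) = 114.0 / 24.0 = 4.750 mol
n/ν for C2H6 = 1.001/2 = 0.5005
n/ν for O2 = 4.750/7 = 0.6786
Smallest n/ν is C2H6 → limiting reagent.
theoretical n(H2O) = (6/2) × 1.001 = 3.003 mol → 54.11 g
% yield = 41.3 / 54.11 × 100 = 76.33 %

76.3 %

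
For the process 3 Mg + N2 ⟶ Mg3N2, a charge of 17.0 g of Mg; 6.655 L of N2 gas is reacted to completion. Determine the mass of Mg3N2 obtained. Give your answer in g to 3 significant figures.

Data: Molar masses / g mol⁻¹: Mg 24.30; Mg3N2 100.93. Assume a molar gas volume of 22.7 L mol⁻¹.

23.5 g

n(Mg) = 17.00 / 24.30 = 0.6996 mol
n(N2) = 6.655 / 22.7 = 0.2932 mol
n/ν → Mg: 0.2332, N2: 0.2932; Mg is limiting.
n(Mg3N2) = (1/3) × 0.6996 = 0.2332 mol
mass = 0.2332 × 100.93 = 23.54 g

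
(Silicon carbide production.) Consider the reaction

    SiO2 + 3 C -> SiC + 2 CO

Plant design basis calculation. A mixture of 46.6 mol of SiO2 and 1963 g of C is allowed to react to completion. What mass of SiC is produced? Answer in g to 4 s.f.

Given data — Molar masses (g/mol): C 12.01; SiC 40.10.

n(SiO2) = 46.60 mol
n(C) = 1963 / 12.01 = 163.4 mol
n/ν → SiO2: 46.60, C: 54.47; SiO2 is limiting.
n(SiC) = (1/1) × 46.60 = 46.60 mol
mass = 46.60 × 40.10 = 1869 g

1869 g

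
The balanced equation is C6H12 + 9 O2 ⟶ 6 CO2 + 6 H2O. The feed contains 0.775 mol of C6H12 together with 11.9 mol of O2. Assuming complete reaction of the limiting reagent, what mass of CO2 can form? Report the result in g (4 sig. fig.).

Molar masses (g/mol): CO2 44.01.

204.6 g

n(C6H12) = 0.7750 mol
n(O2) = 11.90 mol
n/ν → C6H12: 0.7750, O2: 1.322; C6H12 is limiting.
n(CO2) = (6/1) × 0.7750 = 4.650 mol
mass = 4.650 × 44.01 = 204.6 g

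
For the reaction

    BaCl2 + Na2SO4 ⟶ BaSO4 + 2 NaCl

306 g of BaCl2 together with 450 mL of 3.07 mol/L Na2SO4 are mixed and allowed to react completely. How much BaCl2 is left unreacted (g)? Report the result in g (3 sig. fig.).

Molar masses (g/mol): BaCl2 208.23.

n(BaCl2) = 306.0 / 208.23 = 1.470 mol
n(Na2SO4) = 3.07 × 450.0/1000 = 1.382 mol
n/ν → BaCl2: 1.470, Na2SO4: 1.382; Na2SO4 is limiting.
BaCl2 consumed = (1/1) × 1.382 = 1.382 mol
BaCl2 remaining = 1.470 − 1.382 = 0.08800 mol
mass = 0.08800 × 208.23 = 18.32 g

18.3 g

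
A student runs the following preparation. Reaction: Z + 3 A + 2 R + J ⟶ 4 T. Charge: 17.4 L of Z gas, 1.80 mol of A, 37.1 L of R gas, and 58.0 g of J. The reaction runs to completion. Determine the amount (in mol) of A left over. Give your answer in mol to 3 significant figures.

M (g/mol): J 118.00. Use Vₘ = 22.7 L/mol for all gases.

n(Z) = 17.40 / 22.7 = 0.7665 mol
n(A) = 1.800 mol
n(R) = 37.10 / 22.7 = 1.634 mol
n(J) = 58.00 / 118.00 = 0.4915 mol
n/ν for Z = 0.7665/1 = 0.7665
n/ν for A = 1.800/3 = 0.6000
n/ν for R = 1.634/2 = 0.8170
n/ν for J = 0.4915/1 = 0.4915
Smallest n/ν is J → limiting reagent.
A consumed = (3/1) × 0.4915 = 1.475 mol
A remaining = 1.800 − 1.475 = 0.3250 mol

0.325 mol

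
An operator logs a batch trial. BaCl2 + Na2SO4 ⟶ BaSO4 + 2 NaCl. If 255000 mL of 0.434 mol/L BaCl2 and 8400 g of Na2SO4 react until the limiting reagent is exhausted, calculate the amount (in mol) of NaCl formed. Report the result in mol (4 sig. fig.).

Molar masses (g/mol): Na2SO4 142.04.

118.3 mol

n(BaCl2) = 0.434 × 255000/1000 = 110.7 mol
n(Na2SO4) = 8400 / 142.04 = 59.14 mol
n/ν for BaCl2 = 110.7/1 = 110.7
n/ν for Na2SO4 = 59.14/1 = 59.14
Smallest n/ν is Na2SO4 → limiting reagent.
n(NaCl) = (2/1) × 59.14 = 118.3 mol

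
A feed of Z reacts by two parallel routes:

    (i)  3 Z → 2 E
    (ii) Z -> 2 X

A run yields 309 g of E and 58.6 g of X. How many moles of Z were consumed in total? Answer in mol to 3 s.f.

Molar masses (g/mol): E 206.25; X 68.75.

2.67 mol

n(E) = 309 / 206.25 = 1.498 mol
n(X) = 58.6 / 68.75 = 0.8524 mol
n(Z) via (i) = (3/2)×1.498 = 2.247 mol
n(Z) via (ii) = (1/2)×0.8524 = 0.4262 mol
total n(Z) = 2.247 + 0.4262 = 2.673 mol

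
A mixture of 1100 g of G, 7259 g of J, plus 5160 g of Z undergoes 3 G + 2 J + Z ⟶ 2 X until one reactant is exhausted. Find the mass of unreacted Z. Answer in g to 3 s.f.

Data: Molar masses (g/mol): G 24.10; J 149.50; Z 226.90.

n(G) = 1100 / 24.10 = 45.64 mol
n(J) = 7259 / 149.50 = 48.56 mol
n(Z) = 5160 / 226.90 = 22.74 mol
n/ν → G: 15.21, J: 24.28, Z: 22.74; G is limiting.
Z consumed = (1/3) × 45.64 = 15.21 mol
Z remaining = 22.74 − 15.21 = 7.530 mol
mass = 7.530 × 226.90 = 1709 g

1710 g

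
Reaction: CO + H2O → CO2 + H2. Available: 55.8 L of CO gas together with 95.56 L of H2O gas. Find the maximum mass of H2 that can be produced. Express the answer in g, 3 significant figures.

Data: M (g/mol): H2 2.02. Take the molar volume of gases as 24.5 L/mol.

n(CO) = 55.80 / 24.5 = 2.278 mol
n(H2O) = 95.56 / 24.5 = 3.900 mol
n/ν for CO = 2.278/1 = 2.278
n/ν for H2O = 3.900/1 = 3.900
Smallest n/ν is CO → limiting reagent.
n(H2) = (1/1) × 2.278 = 2.278 mol
mass = 2.278 × 2.02 = 4.602 g

4.60 g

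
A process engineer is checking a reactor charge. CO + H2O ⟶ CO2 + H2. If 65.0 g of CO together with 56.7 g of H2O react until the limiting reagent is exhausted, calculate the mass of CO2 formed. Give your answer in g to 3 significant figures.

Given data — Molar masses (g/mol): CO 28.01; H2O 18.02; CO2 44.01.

102 g

n(CO) = 65.00 / 28.01 = 2.321 mol
n(H2O) = 56.70 / 18.02 = 3.147 mol
n/ν for CO = 2.321/1 = 2.321
n/ν for H2O = 3.147/1 = 3.147
Smallest n/ν is CO → limiting reagent.
n(CO2) = (1/1) × 2.321 = 2.321 mol
mass = 2.321 × 44.01 = 102.1 g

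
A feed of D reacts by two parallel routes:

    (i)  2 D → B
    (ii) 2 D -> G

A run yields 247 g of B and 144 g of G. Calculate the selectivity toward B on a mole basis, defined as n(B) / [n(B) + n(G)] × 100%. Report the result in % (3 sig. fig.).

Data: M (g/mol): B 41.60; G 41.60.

63.2 %

n(B) = 247 / 41.60 = 5.938 mol
n(G) = 144 / 41.60 = 3.462 mol
selectivity = 5.938/(5.938+3.462) × 100 = 63.17 %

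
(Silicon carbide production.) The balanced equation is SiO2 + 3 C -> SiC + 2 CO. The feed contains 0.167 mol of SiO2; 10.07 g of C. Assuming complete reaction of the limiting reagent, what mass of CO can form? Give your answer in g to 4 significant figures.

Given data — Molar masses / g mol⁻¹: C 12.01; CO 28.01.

n(SiO2) = 0.1670 mol
n(C) = 10.07 / 12.01 = 0.8385 mol
n/ν for SiO2 = 0.1670/1 = 0.1670
n/ν for C = 0.8385/3 = 0.2795
Smallest n/ν is SiO2 → limiting reagent.
n(CO) = (2/1) × 0.1670 = 0.3340 mol
mass = 0.3340 × 28.01 = 9.355 g

9.355 g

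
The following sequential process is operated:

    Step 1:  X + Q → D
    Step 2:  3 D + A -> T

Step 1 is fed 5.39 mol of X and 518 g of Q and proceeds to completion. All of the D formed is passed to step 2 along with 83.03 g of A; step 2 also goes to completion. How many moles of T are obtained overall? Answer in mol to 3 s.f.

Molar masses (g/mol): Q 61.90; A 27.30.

Step 1:
n(X) = 5.390 mol
n(Q) = 518.0 / 61.90 = 8.368 mol
n/ν for X = 5.390/1 = 5.390
n/ν for Q = 8.368/1 = 8.368
Smallest n/ν is X → limiting reagent.
n(D) produced = (1/1) × 5.390 = 5.390 mol
Step 2:
n(D) available = 5.390 mol
n(A) = 83.03 / 27.30 = 3.041 mol
n/ν for D = 5.390/3 = 1.797
n/ν for A = 3.041/1 = 3.041
Smallest n/ν is D → limiting reagent.
n(T) = (1/3) × 5.390 = 1.797 mol

1.80 mol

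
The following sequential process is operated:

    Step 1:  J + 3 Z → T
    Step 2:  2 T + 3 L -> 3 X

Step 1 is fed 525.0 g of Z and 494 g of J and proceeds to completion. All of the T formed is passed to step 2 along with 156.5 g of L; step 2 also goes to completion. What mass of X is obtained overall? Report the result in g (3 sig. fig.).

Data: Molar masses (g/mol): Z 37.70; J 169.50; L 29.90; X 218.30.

954 g

Step 1:
n(Z) = 525.0 / 37.70 = 13.93 mol
n(J) = 494.0 / 169.50 = 2.914 mol
n/ν for Z = 13.93/3 = 4.643
n/ν for J = 2.914/1 = 2.914
Smallest n/ν is J → limiting reagent.
n(T) produced = (1/1) × 2.914 = 2.914 mol
Step 2:
n(T) available = 2.914 mol
n(L) = 156.5 / 29.90 = 5.234 mol
n/ν for T = 2.914/2 = 1.457
n/ν for L = 5.234/3 = 1.745
Smallest n/ν is T → limiting reagent.
n(X) = (3/2) × 2.914 = 4.371 mol
mass = 4.371 × 218.30 = 954.2 g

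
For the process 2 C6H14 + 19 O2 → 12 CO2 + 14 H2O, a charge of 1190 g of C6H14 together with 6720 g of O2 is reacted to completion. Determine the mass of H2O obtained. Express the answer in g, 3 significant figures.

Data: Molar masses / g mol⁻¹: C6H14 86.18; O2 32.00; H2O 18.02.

n(C6H14) = 1190 / 86.18 = 13.81 mol
n(O2) = 6720 / 32.00 = 210.0 mol
n/ν for C6H14 = 13.81/2 = 6.905
n/ν for O2 = 210.0/19 = 11.05
Smallest n/ν is C6H14 → limiting reagent.
n(H2O) = (14/2) × 13.81 = 96.67 mol
mass = 96.67 × 18.02 = 1742 g

1740 g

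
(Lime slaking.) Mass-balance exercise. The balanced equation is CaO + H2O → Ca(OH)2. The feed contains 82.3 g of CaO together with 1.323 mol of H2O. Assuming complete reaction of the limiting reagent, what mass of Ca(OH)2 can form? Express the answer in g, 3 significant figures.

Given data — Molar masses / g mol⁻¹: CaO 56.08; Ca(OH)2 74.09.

n(CaO) = 82.30 / 56.08 = 1.468 mol
n(H2O) = 1.323 mol
n/ν for CaO = 1.468/1 = 1.468
n/ν for H2O = 1.323/1 = 1.323
Smallest n/ν is H2O → limiting reagent.
n(Ca(OH)2) = (1/1) × 1.323 = 1.323 mol
mass = 1.323 × 74.09 = 98.02 g

98.0 g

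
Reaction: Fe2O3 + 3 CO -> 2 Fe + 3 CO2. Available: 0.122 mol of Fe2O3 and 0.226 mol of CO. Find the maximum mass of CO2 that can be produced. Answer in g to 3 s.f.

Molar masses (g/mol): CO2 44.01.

9.95 g

n(Fe2O3) = 0.1220 mol
n(CO) = 0.2260 mol
n/ν for Fe2O3 = 0.1220/1 = 0.1220
n/ν for CO = 0.2260/3 = 0.07533
Smallest n/ν is CO → limiting reagent.
n(CO2) = (3/3) × 0.2260 = 0.2260 mol
mass = 0.2260 × 44.01 = 9.946 g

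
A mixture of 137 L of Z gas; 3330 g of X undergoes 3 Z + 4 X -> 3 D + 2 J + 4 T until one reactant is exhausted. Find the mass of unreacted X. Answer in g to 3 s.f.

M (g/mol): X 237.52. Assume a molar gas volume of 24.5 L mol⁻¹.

n(Z) = 137.0 / 24.5 = 5.592 mol
n(X) = 3330 / 237.52 = 14.02 mol
n/ν → Z: 1.864, X: 3.505; Z is limiting.
X consumed = (4/3) × 5.592 = 7.456 mol
X remaining = 14.02 − 7.456 = 6.564 mol
mass = 6.564 × 237.52 = 1559 g

1560 g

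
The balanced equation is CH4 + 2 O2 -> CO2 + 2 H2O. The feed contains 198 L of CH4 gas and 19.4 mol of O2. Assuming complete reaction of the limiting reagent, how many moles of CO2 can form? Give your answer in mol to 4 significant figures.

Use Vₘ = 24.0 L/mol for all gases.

8.250 mol

n(CH4) = 198.0 / 24.0 = 8.250 mol
n(O2) = 19.40 mol
n/ν for CH4 = 8.250/1 = 8.250
n/ν for O2 = 19.40/2 = 9.700
Smallest n/ν is CH4 → limiting reagent.
n(CO2) = (1/1) × 8.250 = 8.250 mol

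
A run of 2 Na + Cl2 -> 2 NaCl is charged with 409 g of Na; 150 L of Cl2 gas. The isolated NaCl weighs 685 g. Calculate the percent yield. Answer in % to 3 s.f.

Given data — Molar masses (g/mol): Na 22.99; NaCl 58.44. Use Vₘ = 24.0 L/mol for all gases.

93.8 %

n(Na) = 409.0 / 22.99 = 17.79 mol
n(Cl2) = 150.0 / 24.0 = 6.250 mol
n/ν → Na: 8.895, Cl2: 6.250; Cl2 is limiting.
theoretical n(NaCl) = (2/1) × 6.250 = 12.50 mol → 730.5 g
% yield = 685 / 730.5 × 100 = 93.77 %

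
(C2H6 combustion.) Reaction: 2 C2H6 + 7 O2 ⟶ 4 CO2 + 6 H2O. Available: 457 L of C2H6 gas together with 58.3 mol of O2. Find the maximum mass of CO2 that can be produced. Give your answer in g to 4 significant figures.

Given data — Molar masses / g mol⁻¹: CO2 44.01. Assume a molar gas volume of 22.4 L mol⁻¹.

1466 g

n(C2H6) = 457.0 / 22.4 = 20.40 mol
n(O2) = 58.30 mol
n/ν → C2H6: 10.20, O2: 8.329; O2 is limiting.
n(CO2) = (4/7) × 58.30 = 33.31 mol
mass = 33.31 × 44.01 = 1466 g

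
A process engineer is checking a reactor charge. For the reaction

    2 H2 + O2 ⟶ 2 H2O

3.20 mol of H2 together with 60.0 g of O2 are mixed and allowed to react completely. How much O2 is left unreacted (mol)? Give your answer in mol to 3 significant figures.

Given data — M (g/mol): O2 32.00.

n(H2) = 3.200 mol
n(O2) = 60.00 / 32.00 = 1.875 mol
n/ν → H2: 1.600, O2: 1.875; H2 is limiting.
O2 consumed = (1/2) × 3.200 = 1.600 mol
O2 remaining = 1.875 − 1.600 = 0.2750 mol

0.275 mol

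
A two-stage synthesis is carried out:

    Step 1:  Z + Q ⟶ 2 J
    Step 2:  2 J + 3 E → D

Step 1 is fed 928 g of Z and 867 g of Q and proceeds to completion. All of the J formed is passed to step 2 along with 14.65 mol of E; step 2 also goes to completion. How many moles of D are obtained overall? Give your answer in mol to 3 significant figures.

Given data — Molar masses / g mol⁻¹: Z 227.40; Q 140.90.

4.08 mol

Step 1:
n(Z) = 928.0 / 227.40 = 4.081 mol
n(Q) = 867.0 / 140.90 = 6.153 mol
n/ν → Z: 4.081, Q: 6.153; Z is limiting.
n(J) produced = (2/1) × 4.081 = 8.162 mol
Step 2:
n(J) available = 8.162 mol
n(E) = 14.65 mol
n/ν → J: 4.081, E: 4.883; J is limiting.
n(D) = (1/2) × 8.162 = 4.081 mol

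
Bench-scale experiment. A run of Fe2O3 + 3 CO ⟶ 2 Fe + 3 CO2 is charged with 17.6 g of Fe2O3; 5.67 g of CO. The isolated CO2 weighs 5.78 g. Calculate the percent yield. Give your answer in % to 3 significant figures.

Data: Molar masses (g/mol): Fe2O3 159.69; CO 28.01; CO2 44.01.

64.9 %

n(Fe2O3) = 17.60 / 159.69 = 0.1102 mol
n(CO) = 5.670 / 28.01 = 0.2024 mol
n/ν → Fe2O3: 0.1102, CO: 0.06747; CO is limiting.
theoretical n(CO2) = (3/3) × 0.2024 = 0.2024 mol → 8.908 g
% yield = 5.78 / 8.908 × 100 = 64.89 %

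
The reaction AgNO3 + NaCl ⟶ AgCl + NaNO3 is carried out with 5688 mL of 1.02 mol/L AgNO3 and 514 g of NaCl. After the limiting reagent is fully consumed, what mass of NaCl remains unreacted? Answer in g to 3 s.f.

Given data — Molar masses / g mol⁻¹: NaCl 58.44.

n(AgNO3) = 1.02 × 5688/1000 = 5.802 mol
n(NaCl) = 514.0 / 58.44 = 8.795 mol
n/ν for AgNO3 = 5.802/1 = 5.802
n/ν for NaCl = 8.795/1 = 8.795
Smallest n/ν is AgNO3 → limiting reagent.
NaCl consumed = (1/1) × 5.802 = 5.802 mol
NaCl remaining = 8.795 − 5.802 = 2.993 mol
mass = 2.993 × 58.44 = 174.9 g

175 g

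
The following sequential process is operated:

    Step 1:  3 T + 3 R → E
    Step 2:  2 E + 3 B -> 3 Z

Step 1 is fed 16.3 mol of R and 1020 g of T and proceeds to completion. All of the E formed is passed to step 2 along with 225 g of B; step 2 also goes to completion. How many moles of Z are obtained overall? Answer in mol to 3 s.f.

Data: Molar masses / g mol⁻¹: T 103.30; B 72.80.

3.09 mol

Step 1:
n(R) = 16.30 mol
n(T) = 1020 / 103.30 = 9.874 mol
n/ν for R = 16.30/3 = 5.433
n/ν for T = 9.874/3 = 3.291
Smallest n/ν is T → limiting reagent.
n(E) produced = (1/3) × 9.874 = 3.291 mol
Step 2:
n(E) available = 3.291 mol
n(B) = 225.0 / 72.80 = 3.091 mol
n/ν for E = 3.291/2 = 1.646
n/ν for B = 3.091/3 = 1.030
Smallest n/ν is B → limiting reagent.
n(Z) = (3/3) × 3.091 = 3.091 mol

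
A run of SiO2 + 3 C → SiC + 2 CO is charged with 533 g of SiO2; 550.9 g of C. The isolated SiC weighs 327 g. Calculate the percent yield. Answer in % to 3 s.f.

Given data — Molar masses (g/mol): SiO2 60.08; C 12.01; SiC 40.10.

n(SiO2) = 533.0 / 60.08 = 8.872 mol
n(C) = 550.9 / 12.01 = 45.87 mol
n/ν → SiO2: 8.872, C: 15.29; SiO2 is limiting.
theoretical n(SiC) = (1/1) × 8.872 = 8.872 mol → 355.8 g
% yield = 327 / 355.8 × 100 = 91.91 %

91.9 %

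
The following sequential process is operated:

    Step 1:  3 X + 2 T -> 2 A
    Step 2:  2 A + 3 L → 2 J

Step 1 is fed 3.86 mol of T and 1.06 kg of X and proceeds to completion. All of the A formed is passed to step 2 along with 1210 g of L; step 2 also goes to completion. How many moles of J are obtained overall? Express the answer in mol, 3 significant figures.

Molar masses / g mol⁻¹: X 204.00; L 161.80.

3.46 mol

Step 1:
n(T) = 3.860 mol
n(X) = 1.060×1000 / 204.00 = 5.196 mol
n/ν for T = 3.860/2 = 1.930
n/ν for X = 5.196/3 = 1.732
Smallest n/ν is X → limiting reagent.
n(A) produced = (2/3) × 5.196 = 3.464 mol
Step 2:
n(A) available = 3.464 mol
n(L) = 1210 / 161.80 = 7.478 mol
n/ν for A = 3.464/2 = 1.732
n/ν for L = 7.478/3 = 2.493
Smallest n/ν is A → limiting reagent.
n(J) = (2/2) × 3.464 = 3.464 mol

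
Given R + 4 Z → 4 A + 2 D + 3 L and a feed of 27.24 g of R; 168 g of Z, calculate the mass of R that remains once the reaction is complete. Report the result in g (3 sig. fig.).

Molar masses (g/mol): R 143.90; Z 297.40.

n(R) = 27.24 / 143.90 = 0.1893 mol
n(Z) = 168.0 / 297.40 = 0.5649 mol
n/ν → R: 0.1893, Z: 0.1412; Z is limiting.
R consumed = (1/4) × 0.5649 = 0.1412 mol
R remaining = 0.1893 − 0.1412 = 0.04810 mol
mass = 0.04810 × 143.90 = 6.922 g

6.92 g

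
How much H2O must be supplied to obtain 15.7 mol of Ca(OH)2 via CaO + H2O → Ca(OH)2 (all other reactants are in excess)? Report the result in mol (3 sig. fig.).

n(Ca(OH)2) = 15.70 mol
n(H2O) = (1/1) × 15.70 = 15.70 mol

15.7 mol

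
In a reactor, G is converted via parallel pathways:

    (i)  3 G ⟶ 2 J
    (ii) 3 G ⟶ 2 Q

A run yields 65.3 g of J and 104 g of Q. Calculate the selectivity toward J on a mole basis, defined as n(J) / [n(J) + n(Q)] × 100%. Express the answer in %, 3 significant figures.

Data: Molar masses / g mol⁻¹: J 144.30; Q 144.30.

n(J) = 65.3 / 144.30 = 0.4525 mol
n(Q) = 104 / 144.30 = 0.7207 mol
selectivity = 0.4525/(0.4525+0.7207) × 100 = 38.57 %

38.6 %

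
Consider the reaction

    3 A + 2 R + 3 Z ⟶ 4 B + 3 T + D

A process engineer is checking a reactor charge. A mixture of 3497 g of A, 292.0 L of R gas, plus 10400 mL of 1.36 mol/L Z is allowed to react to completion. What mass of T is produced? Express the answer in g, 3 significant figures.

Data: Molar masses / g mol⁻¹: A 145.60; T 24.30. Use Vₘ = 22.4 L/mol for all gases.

n(A) = 3497 / 145.60 = 24.02 mol
n(R) = 292.0 / 22.4 = 13.04 mol
n(Z) = 1.36 × 10400/1000 = 14.14 mol
n/ν for A = 24.02/3 = 8.007
n/ν for R = 13.04/2 = 6.520
n/ν for Z = 14.14/3 = 4.713
Smallest n/ν is Z → limiting reagent.
n(T) = (3/3) × 14.14 = 14.14 mol
mass = 14.14 × 24.30 = 343.6 g

344 g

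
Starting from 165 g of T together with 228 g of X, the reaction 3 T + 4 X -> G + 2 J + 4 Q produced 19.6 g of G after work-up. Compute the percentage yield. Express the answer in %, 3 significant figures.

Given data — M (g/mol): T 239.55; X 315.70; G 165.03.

65.8 %

n(T) = 165.0 / 239.55 = 0.6888 mol
n(X) = 228.0 / 315.70 = 0.7222 mol
n/ν → T: 0.2296, X: 0.1806; X is limiting.
theoretical n(G) = (1/4) × 0.7222 = 0.1806 mol → 29.80 g
% yield = 19.6 / 29.80 × 100 = 65.77 %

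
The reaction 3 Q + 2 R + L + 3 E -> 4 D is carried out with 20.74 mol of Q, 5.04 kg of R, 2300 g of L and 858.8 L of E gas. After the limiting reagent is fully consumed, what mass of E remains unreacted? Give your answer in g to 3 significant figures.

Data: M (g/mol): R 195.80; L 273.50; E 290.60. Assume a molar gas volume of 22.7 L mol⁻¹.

n(Q) = 20.74 mol
n(R) = 5.040×1000 / 195.80 = 25.74 mol
n(L) = 2300 / 273.50 = 8.410 mol
n(E) = 858.8 / 22.7 = 37.83 mol
n/ν for Q = 20.74/3 = 6.913
n/ν for R = 25.74/2 = 12.87
n/ν for L = 8.410/1 = 8.410
n/ν for E = 37.83/3 = 12.61
Smallest n/ν is Q → limiting reagent.
E consumed = (3/3) × 20.74 = 20.74 mol
E remaining = 37.83 − 20.74 = 17.09 mol
mass = 17.09 × 290.60 = 4966 g

4970 g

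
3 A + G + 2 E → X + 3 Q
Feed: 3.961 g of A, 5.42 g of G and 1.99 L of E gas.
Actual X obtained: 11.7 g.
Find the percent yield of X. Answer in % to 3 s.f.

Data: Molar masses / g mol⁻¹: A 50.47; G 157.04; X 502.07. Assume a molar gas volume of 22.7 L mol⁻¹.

n(A) = 3.961 / 50.47 = 0.07848 mol
n(G) = 5.420 / 157.04 = 0.03451 mol
n(E) = 1.990 / 22.7 = 0.08767 mol
n/ν for A = 0.07848/3 = 0.02616
n/ν for G = 0.03451/1 = 0.03451
n/ν for E = 0.08767/2 = 0.04384
Smallest n/ν is A → limiting reagent.
theoretical n(X) = (1/3) × 0.07848 = 0.02616 mol → 13.13 g
% yield = 11.7 / 13.13 × 100 = 89.11 %

89.1 %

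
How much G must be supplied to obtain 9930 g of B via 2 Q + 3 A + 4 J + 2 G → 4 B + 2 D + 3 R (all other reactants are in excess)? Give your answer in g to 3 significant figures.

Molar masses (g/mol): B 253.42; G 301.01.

n(B) = 9930 / 253.42 = 39.18 mol
n(G) = (2/4) × 39.18 = 19.59 mol
mass = 19.59 × 301.01 = 5897 g

5900 g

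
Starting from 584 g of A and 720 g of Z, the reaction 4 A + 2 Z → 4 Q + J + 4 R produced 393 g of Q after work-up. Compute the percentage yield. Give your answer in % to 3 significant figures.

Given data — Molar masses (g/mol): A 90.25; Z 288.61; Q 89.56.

n(A) = 584.0 / 90.25 = 6.471 mol
n(Z) = 720.0 / 288.61 = 2.495 mol
n/ν for A = 6.471/4 = 1.618
n/ν for Z = 2.495/2 = 1.248
Smallest n/ν is Z → limiting reagent.
theoretical n(Q) = (4/2) × 2.495 = 4.990 mol → 446.9 g
% yield = 393 / 446.9 × 100 = 87.94 %

87.9 %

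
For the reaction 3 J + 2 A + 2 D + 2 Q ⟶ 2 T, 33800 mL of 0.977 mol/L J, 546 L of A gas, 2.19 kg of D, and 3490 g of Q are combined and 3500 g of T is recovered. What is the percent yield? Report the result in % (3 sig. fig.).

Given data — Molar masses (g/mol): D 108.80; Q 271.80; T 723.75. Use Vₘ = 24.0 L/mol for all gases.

n(J) = 0.977 × 33800/1000 = 33.02 mol
n(A) = 546.0 / 24.0 = 22.75 mol
n(D) = 2.190×1000 / 108.80 = 20.13 mol
n(Q) = 3490 / 271.80 = 12.84 mol
n/ν → J: 11.01, A: 11.38, D: 10.07, Q: 6.420; Q is limiting.
theoretical n(T) = (2/2) × 12.84 = 12.84 mol → 9293 g
% yield = 3500 / 9293 × 100 = 37.66 %

37.7 %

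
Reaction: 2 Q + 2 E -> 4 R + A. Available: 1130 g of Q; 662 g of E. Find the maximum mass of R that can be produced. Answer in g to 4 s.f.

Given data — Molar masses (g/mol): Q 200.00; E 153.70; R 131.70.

1134 g

n(Q) = 1130 / 200.00 = 5.650 mol
n(E) = 662.0 / 153.70 = 4.307 mol
n/ν for Q = 5.650/2 = 2.825
n/ν for E = 4.307/2 = 2.154
Smallest n/ν is E → limiting reagent.
n(R) = (4/2) × 4.307 = 8.614 mol
mass = 8.614 × 131.70 = 1134 g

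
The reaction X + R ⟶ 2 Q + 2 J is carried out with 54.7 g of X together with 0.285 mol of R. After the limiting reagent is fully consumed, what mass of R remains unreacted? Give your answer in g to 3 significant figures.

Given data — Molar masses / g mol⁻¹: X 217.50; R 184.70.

6.19 g

n(X) = 54.70 / 217.50 = 0.2515 mol
n(R) = 0.2850 mol
n/ν for X = 0.2515/1 = 0.2515
n/ν for R = 0.2850/1 = 0.2850
Smallest n/ν is X → limiting reagent.
R consumed = (1/1) × 0.2515 = 0.2515 mol
R remaining = 0.2850 − 0.2515 = 0.03350 mol
mass = 0.03350 × 184.70 = 6.187 g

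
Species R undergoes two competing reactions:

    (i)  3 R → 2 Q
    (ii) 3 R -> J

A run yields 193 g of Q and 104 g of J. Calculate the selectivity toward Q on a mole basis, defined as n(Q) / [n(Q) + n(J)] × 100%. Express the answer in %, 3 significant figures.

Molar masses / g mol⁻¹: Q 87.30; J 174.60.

78.8 %

n(Q) = 193 / 87.30 = 2.211 mol
n(J) = 104 / 174.60 = 0.5956 mol
selectivity = 2.211/(2.211+0.5956) × 100 = 78.78 %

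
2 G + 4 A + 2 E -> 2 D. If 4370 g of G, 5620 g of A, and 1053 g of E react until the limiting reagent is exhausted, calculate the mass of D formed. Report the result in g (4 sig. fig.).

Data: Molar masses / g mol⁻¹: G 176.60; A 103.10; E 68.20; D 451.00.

n(G) = 4370 / 176.60 = 24.75 mol
n(A) = 5620 / 103.10 = 54.51 mol
n(E) = 1053 / 68.20 = 15.44 mol
n/ν → G: 12.38, A: 13.63, E: 7.720; E is limiting.
n(D) = (2/2) × 15.44 = 15.44 mol
mass = 15.44 × 451.00 = 6963 g

6963 g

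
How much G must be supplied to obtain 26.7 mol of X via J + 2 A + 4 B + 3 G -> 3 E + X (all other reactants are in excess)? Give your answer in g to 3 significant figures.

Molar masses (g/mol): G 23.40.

n(X) = 26.70 mol
n(G) = (3/1) × 26.70 = 80.10 mol
mass = 80.10 × 23.40 = 1874 g

1870 g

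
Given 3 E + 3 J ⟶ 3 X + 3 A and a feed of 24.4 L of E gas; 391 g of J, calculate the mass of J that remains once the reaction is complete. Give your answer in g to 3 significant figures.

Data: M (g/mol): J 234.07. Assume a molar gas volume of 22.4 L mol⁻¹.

n(E) = 24.40 / 22.4 = 1.089 mol
n(J) = 391.0 / 234.07 = 1.670 mol
n/ν for E = 1.089/3 = 0.3630
n/ν for J = 1.670/3 = 0.5567
Smallest n/ν is E → limiting reagent.
J consumed = (3/3) × 1.089 = 1.089 mol
J remaining = 1.670 − 1.089 = 0.5810 mol
mass = 0.5810 × 234.07 = 136.0 g

136 g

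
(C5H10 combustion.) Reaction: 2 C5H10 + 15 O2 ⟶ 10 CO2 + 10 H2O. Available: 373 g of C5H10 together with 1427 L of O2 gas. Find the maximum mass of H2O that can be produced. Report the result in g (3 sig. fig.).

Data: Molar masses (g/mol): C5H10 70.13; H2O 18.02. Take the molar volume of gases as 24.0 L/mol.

479 g

n(C5H10) = 373.0 / 70.13 = 5.319 mol
n(O2) = 1427 / 24.0 = 59.46 mol
n/ν for C5H10 = 5.319/2 = 2.660
n/ν for O2 = 59.46/15 = 3.964
Smallest n/ν is C5H10 → limiting reagent.
n(H2O) = (10/2) × 5.319 = 26.60 mol
mass = 26.60 × 18.02 = 479.3 g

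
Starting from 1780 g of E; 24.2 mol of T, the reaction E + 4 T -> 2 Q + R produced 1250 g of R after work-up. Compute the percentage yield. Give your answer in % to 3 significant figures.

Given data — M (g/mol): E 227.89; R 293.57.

n(E) = 1780 / 227.89 = 7.811 mol
n(T) = 24.20 mol
n/ν for E = 7.811/1 = 7.811
n/ν for T = 24.20/4 = 6.050
Smallest n/ν is T → limiting reagent.
theoretical n(R) = (1/4) × 24.20 = 6.050 mol → 1776 g
% yield = 1250 / 1776 × 100 = 70.38 %

70.4 %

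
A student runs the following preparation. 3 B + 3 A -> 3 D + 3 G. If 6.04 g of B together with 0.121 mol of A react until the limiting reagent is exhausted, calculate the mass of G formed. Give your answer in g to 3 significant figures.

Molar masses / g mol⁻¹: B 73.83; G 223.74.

n(B) = 6.040 / 73.83 = 0.08181 mol
n(A) = 0.1210 mol
n/ν → B: 0.02727, A: 0.04033; B is limiting.
n(G) = (3/3) × 0.08181 = 0.08181 mol
mass = 0.08181 × 223.74 = 18.30 g

18.3 g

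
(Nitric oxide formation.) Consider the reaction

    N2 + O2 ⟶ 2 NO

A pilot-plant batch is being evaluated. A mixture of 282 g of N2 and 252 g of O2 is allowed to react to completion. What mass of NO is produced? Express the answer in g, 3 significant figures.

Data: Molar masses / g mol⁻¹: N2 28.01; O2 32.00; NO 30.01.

n(N2) = 282.0 / 28.01 = 10.07 mol
n(O2) = 252.0 / 32.00 = 7.875 mol
n/ν for N2 = 10.07/1 = 10.07
n/ν for O2 = 7.875/1 = 7.875
Smallest n/ν is O2 → limiting reagent.
n(NO) = (2/1) × 7.875 = 15.75 mol
mass = 15.75 × 30.01 = 472.7 g

473 g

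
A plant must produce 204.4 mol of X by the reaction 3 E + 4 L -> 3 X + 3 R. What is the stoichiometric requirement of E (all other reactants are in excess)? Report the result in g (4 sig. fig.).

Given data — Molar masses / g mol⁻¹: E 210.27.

42980 g

n(X) = 204.4 mol
n(E) = (3/3) × 204.4 = 204.4 mol
mass = 204.4 × 210.27 = 42980 g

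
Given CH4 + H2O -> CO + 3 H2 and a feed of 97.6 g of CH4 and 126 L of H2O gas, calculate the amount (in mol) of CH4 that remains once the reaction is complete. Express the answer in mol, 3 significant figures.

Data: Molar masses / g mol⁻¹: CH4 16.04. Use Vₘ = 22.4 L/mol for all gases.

n(CH4) = 97.60 / 16.04 = 6.085 mol
n(H2O) = 126.0 / 22.4 = 5.625 mol
n/ν for CH4 = 6.085/1 = 6.085
n/ν for H2O = 5.625/1 = 5.625
Smallest n/ν is H2O → limiting reagent.
CH4 consumed = (1/1) × 5.625 = 5.625 mol
CH4 remaining = 6.085 − 5.625 = 0.4600 mol

0.460 mol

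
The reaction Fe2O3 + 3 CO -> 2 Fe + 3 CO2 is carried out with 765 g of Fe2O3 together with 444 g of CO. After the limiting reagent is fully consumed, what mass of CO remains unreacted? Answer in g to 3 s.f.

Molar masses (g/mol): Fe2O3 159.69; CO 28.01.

n(Fe2O3) = 765.0 / 159.69 = 4.791 mol
n(CO) = 444.0 / 28.01 = 15.85 mol
n/ν for Fe2O3 = 4.791/1 = 4.791
n/ν for CO = 15.85/3 = 5.283
Smallest n/ν is Fe2O3 → limiting reagent.
CO consumed = (3/1) × 4.791 = 14.37 mol
CO remaining = 15.85 − 14.37 = 1.480 mol
mass = 1.480 × 28.01 = 41.45 g

41.5 g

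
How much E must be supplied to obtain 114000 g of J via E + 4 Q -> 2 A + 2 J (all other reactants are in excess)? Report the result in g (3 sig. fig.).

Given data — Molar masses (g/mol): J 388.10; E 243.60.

35800 g

n(J) = 114000 / 388.10 = 293.7 mol
n(E) = (1/2) × 293.7 = 146.9 mol
mass = 146.9 × 243.60 = 35780 g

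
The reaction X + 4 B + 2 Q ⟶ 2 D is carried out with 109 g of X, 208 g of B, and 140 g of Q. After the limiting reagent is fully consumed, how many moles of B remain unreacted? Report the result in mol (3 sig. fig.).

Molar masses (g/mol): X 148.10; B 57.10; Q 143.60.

1.69 mol

n(X) = 109.0 / 148.10 = 0.7360 mol
n(B) = 208.0 / 57.10 = 3.643 mol
n(Q) = 140.0 / 143.60 = 0.9749 mol
n/ν for X = 0.7360/1 = 0.7360
n/ν for B = 3.643/4 = 0.9108
n/ν for Q = 0.9749/2 = 0.4875
Smallest n/ν is Q → limiting reagent.
B consumed = (4/2) × 0.9749 = 1.950 mol
B remaining = 3.643 − 1.950 = 1.693 mol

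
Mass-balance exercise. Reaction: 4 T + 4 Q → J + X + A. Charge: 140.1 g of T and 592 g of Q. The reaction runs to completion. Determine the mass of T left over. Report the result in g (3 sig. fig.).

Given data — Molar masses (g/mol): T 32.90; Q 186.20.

n(T) = 140.1 / 32.90 = 4.258 mol
n(Q) = 592.0 / 186.20 = 3.179 mol
n/ν for T = 4.258/4 = 1.065
n/ν for Q = 3.179/4 = 0.7948
Smallest n/ν is Q → limiting reagent.
T consumed = (4/4) × 3.179 = 3.179 mol
T remaining = 4.258 − 3.179 = 1.079 mol
mass = 1.079 × 32.90 = 35.50 g

35.5 g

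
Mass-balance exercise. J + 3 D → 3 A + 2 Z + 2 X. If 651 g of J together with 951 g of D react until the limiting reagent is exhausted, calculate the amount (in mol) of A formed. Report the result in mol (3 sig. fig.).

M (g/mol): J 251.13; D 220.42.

4.31 mol

n(J) = 651.0 / 251.13 = 2.592 mol
n(D) = 951.0 / 220.42 = 4.314 mol
n/ν for J = 2.592/1 = 2.592
n/ν for D = 4.314/3 = 1.438
Smallest n/ν is D → limiting reagent.
n(A) = (3/3) × 4.314 = 4.314 mol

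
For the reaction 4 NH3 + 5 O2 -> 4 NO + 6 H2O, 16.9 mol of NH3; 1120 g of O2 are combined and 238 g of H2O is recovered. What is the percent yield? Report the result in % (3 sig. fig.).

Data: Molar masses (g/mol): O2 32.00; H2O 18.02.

52.1 %

n(NH3) = 16.90 mol
n(O2) = 1120 / 32.00 = 35.00 mol
n/ν → NH3: 4.225, O2: 7.000; NH3 is limiting.
theoretical n(H2O) = (6/4) × 16.90 = 25.35 mol → 456.8 g
% yield = 238 / 456.8 × 100 = 52.10 %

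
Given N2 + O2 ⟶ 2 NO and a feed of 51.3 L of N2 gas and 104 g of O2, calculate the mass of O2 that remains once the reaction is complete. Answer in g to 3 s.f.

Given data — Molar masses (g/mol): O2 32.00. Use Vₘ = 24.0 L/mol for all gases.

35.6 g

n(N2) = 51.30 / 24.0 = 2.138 mol
n(O2) = 104.0 / 32.00 = 3.250 mol
n/ν → N2: 2.138, O2: 3.250; N2 is limiting.
O2 consumed = (1/1) × 2.138 = 2.138 mol
O2 remaining = 3.250 − 2.138 = 1.112 mol
mass = 1.112 × 32.00 = 35.58 g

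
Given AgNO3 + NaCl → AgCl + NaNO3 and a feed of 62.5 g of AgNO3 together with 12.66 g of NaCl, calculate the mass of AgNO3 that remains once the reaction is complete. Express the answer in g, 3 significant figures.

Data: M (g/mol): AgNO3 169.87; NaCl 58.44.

25.7 g

n(AgNO3) = 62.50 / 169.87 = 0.3679 mol
n(NaCl) = 12.66 / 58.44 = 0.2166 mol
n/ν for AgNO3 = 0.3679/1 = 0.3679
n/ν for NaCl = 0.2166/1 = 0.2166
Smallest n/ν is NaCl → limiting reagent.
AgNO3 consumed = (1/1) × 0.2166 = 0.2166 mol
AgNO3 remaining = 0.3679 − 0.2166 = 0.1513 mol
mass = 0.1513 × 169.87 = 25.70 g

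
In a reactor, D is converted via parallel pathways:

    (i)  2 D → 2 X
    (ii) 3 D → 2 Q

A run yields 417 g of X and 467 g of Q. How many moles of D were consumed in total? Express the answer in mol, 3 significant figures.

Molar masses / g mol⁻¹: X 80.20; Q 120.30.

n(X) = 417 / 80.20 = 5.200 mol
n(Q) = 467 / 120.30 = 3.882 mol
n(D) via (i) = (2/2)×5.200 = 5.200 mol
n(D) via (ii) = (3/2)×3.882 = 5.823 mol
total n(D) = 5.200 + 5.823 = 11.02 mol

11.0 mol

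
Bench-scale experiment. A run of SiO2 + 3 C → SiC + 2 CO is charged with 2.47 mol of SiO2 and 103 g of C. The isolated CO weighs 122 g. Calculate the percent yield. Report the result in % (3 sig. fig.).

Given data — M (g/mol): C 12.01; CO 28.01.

n(SiO2) = 2.470 mol
n(C) = 103.0 / 12.01 = 8.576 mol
n/ν → SiO2: 2.470, C: 2.859; SiO2 is limiting.
theoretical n(CO) = (2/1) × 2.470 = 4.940 mol → 138.4 g
% yield = 122 / 138.4 × 100 = 88.15 %

88.2 %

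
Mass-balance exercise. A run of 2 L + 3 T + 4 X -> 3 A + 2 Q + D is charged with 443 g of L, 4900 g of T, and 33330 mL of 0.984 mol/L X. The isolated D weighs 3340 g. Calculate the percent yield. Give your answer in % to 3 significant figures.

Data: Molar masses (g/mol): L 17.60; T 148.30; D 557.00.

73.1 %

n(L) = 443.0 / 17.60 = 25.17 mol
n(T) = 4900 / 148.30 = 33.04 mol
n(X) = 0.984 × 33330/1000 = 32.80 mol
n/ν → L: 12.59, T: 11.01, X: 8.200; X is limiting.
theoretical n(D) = (1/4) × 32.80 = 8.200 mol → 4567 g
% yield = 3340 / 4567 × 100 = 73.13 %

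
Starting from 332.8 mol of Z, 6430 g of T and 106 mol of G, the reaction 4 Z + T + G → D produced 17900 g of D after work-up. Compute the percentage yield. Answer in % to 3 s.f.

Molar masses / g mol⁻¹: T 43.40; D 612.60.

n(Z) = 332.8 mol
n(T) = 6430 / 43.40 = 148.2 mol
n(G) = 106.0 mol
n/ν → Z: 83.20, T: 148.2, G: 106.0; Z is limiting.
theoretical n(D) = (1/4) × 332.8 = 83.20 mol → 50970 g
% yield = 17900 / 50970 × 100 = 35.12 %

35.1 %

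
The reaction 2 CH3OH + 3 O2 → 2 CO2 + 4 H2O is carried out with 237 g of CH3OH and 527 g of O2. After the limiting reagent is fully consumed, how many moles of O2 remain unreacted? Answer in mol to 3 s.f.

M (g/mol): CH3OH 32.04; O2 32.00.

n(CH3OH) = 237.0 / 32.04 = 7.397 mol
n(O2) = 527.0 / 32.00 = 16.47 mol
n/ν for CH3OH = 7.397/2 = 3.699
n/ν for O2 = 16.47/3 = 5.490
Smallest n/ν is CH3OH → limiting reagent.
O2 consumed = (3/2) × 7.397 = 11.10 mol
O2 remaining = 16.47 − 11.10 = 5.370 mol

5.37 mol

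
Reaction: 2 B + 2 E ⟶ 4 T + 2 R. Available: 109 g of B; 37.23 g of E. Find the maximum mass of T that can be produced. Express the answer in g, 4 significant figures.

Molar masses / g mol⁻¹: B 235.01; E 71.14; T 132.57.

n(B) = 109.0 / 235.01 = 0.4638 mol
n(E) = 37.23 / 71.14 = 0.5233 mol
n/ν → B: 0.2319, E: 0.2617; B is limiting.
n(T) = (4/2) × 0.4638 = 0.9276 mol
mass = 0.9276 × 132.57 = 123.0 g

123.0 g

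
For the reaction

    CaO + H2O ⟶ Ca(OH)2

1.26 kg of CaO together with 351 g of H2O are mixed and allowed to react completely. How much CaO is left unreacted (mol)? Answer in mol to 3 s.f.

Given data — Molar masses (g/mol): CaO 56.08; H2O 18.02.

n(CaO) = 1.260×1000 / 56.08 = 22.47 mol
n(H2O) = 351.0 / 18.02 = 19.48 mol
n/ν for CaO = 22.47/1 = 22.47
n/ν for H2O = 19.48/1 = 19.48
Smallest n/ν is H2O → limiting reagent.
CaO consumed = (1/1) × 19.48 = 19.48 mol
CaO remaining = 22.47 − 19.48 = 2.990 mol

2.99 mol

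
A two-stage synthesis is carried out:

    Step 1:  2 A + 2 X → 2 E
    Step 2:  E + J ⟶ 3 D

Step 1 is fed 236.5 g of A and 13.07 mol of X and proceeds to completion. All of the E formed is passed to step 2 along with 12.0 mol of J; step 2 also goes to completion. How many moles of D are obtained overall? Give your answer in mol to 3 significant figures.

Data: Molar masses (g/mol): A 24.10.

Step 1:
n(A) = 236.5 / 24.10 = 9.813 mol
n(X) = 13.07 mol
n/ν for A = 9.813/2 = 4.907
n/ν for X = 13.07/2 = 6.535
Smallest n/ν is A → limiting reagent.
n(E) produced = (2/2) × 9.813 = 9.813 mol
Step 2:
n(E) available = 9.813 mol
n(J) = 12.00 mol
n/ν for E = 9.813/1 = 9.813
n/ν for J = 12.00/1 = 12.00
Smallest n/ν is E → limiting reagent.
n(D) = (3/1) × 9.813 = 29.44 mol

29.4 mol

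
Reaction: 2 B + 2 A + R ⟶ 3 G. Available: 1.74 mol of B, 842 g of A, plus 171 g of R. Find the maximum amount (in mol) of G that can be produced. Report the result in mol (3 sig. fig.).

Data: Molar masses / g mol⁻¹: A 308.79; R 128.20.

2.61 mol

n(B) = 1.740 mol
n(A) = 842.0 / 308.79 = 2.727 mol
n(R) = 171.0 / 128.20 = 1.334 mol
n/ν for B = 1.740/2 = 0.8700
n/ν for A = 2.727/2 = 1.364
n/ν for R = 1.334/1 = 1.334
Smallest n/ν is B → limiting reagent.
n(G) = (3/2) × 1.740 = 2.610 mol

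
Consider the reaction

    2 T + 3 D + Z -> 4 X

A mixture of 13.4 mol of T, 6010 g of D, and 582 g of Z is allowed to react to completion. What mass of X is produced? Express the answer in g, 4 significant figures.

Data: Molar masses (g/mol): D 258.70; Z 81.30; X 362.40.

n(T) = 13.40 mol
n(D) = 6010 / 258.70 = 23.23 mol
n(Z) = 582.0 / 81.30 = 7.159 mol
n/ν for T = 13.40/2 = 6.700
n/ν for D = 23.23/3 = 7.743
n/ν for Z = 7.159/1 = 7.159
Smallest n/ν is T → limiting reagent.
n(X) = (4/2) × 13.40 = 26.80 mol
mass = 26.80 × 362.40 = 9712 g

9712 g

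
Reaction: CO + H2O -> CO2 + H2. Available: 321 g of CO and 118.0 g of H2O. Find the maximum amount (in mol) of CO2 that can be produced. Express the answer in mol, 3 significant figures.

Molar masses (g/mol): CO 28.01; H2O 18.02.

n(CO) = 321.0 / 28.01 = 11.46 mol
n(H2O) = 118.0 / 18.02 = 6.548 mol
n/ν for CO = 11.46/1 = 11.46
n/ν for H2O = 6.548/1 = 6.548
Smallest n/ν is H2O → limiting reagent.
n(CO2) = (1/1) × 6.548 = 6.548 mol

6.55 mol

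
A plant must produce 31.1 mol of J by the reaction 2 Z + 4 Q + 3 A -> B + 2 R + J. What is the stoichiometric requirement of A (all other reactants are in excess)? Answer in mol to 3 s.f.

93.3 mol

n(J) = 31.10 mol
n(A) = (3/1) × 31.10 = 93.30 mol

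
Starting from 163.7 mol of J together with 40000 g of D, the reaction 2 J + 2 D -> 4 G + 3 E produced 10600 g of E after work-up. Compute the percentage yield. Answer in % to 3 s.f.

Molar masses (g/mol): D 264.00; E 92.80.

50.3 %

n(J) = 163.7 mol
n(D) = 40000 / 264.00 = 151.5 mol
n/ν → J: 81.85, D: 75.75; D is limiting.
theoretical n(E) = (3/2) × 151.5 = 227.3 mol → 21090 g
% yield = 10600 / 21090 × 100 = 50.26 %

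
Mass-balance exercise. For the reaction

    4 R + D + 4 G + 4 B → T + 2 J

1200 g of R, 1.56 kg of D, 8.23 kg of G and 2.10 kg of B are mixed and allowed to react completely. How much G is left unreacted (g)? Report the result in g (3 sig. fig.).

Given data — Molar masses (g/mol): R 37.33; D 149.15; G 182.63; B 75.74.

n(R) = 1200 / 37.33 = 32.15 mol
n(D) = 1.560×1000 / 149.15 = 10.46 mol
n(G) = 8.230×1000 / 182.63 = 45.06 mol
n(B) = 2.100×1000 / 75.74 = 27.73 mol
n/ν for R = 32.15/4 = 8.038
n/ν for D = 10.46/1 = 10.46
n/ν for G = 45.06/4 = 11.27
n/ν for B = 27.73/4 = 6.933
Smallest n/ν is B → limiting reagent.
G consumed = (4/4) × 27.73 = 27.73 mol
G remaining = 45.06 − 27.73 = 17.33 mol
mass = 17.33 × 182.63 = 3165 g

3170 g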